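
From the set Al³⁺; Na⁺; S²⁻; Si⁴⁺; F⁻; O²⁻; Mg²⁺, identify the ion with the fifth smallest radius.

F⁻

First list Z and electron count for each: Si⁴⁺ (Z=14, 10 e⁻), Al³⁺ (Z=13, 10 e⁻), Mg²⁺ (Z=12, 10 e⁻), Na⁺ (Z=11, 10 e⁻), F⁻ (Z=9, 10 e⁻), O²⁻ (Z=8, 10 e⁻), S²⁻ (Z=16, 18 e⁻). Si⁴⁺ < Al³⁺ (both 10 e⁻, Z=14>13); Al³⁺ < Mg²⁺ (isoelectronic, higher Z=13 is smaller); Mg²⁺ < Na⁺ (both 10 e⁻, Z=12>11); Na⁺ < F⁻ (both 10 e⁻, Z=11>9); F⁻ < O²⁻ (isoelectronic, higher Z=9 is smaller); O²⁻ < S²⁻ (same group, period 2 vs 3).
Ordering: Si⁴⁺ < Al³⁺ < Mg²⁺ < Na⁺ < F⁻ < O²⁻ < S²⁻. The fifth smallest is F⁻.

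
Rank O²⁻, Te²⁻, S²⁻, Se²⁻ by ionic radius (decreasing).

Te²⁻ > Se²⁻ > S²⁻ > O²⁻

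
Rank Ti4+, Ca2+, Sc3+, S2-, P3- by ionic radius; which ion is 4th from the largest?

Sc3+

Each ion has 18 electrons. The ranking follows nuclear charge in reverse — greater Z gives a smaller radius. Ti4+ (Z=22), Sc3+ (Z=21), Ca2+ (Z=20), S2- (Z=16), P3- (Z=15).
So the order is Ti4+ < Sc3+ < Ca2+ < S2- < P3-; the 4th-largest ion is Sc3+.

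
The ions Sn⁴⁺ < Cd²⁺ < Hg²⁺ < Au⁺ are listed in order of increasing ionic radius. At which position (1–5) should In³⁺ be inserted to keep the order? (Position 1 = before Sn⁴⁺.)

2

Work out protons and electrons: Sn⁴⁺: 46 e⁻, Z=50, In³⁺: 46 e⁻, Z=49, Cd²⁺: 46 e⁻, Z=48, Hg²⁺: 78 e⁻, Z=80, Au⁺: 78 e⁻, Z=79. Sn⁴⁺ < In³⁺ (isoelectronic, higher Z=50 is smaller); In³⁺ < Cd²⁺ (both 46 e⁻, Z=49>48); Cd²⁺ < Hg²⁺ (same group, 1 shell fewer); Hg²⁺ < Au⁺ (isoelectronic, higher Z=80 is smaller).
With In³⁺ included the full order is Sn⁴⁺ < In³⁺ < Cd²⁺ < Hg²⁺ < Au⁺, so it takes position 2.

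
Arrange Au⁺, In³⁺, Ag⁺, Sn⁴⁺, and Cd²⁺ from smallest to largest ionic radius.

Sn⁴⁺ < In³⁺ < Cd²⁺ < Ag⁺ < Au⁺

Sn⁴⁺ has 46 e⁻ (Z=50), In³⁺ has 46 e⁻ (Z=49), Cd²⁺ has 46 e⁻ (Z=48), Ag⁺ has 46 e⁻ (Z=47), Au⁺ has 78 e⁻ (Z=79). Sn⁴⁺ < In³⁺ (isoelectronic, higher Z=50 is smaller); In³⁺ < Cd²⁺ (both 46 e⁻, Z=49>48); Cd²⁺ < Ag⁺ (both 46 e⁻, Z=48>47); Ag⁺ < Au⁺ (same group, period 5 vs 6).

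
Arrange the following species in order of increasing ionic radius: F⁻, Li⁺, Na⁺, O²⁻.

Li⁺ < Na⁺ < F⁻ < O²⁻

Tabulating Z and e⁻: Li⁺: 2 e⁻, Z=3, Na⁺: 10 e⁻, Z=11, F⁻: 10 e⁻, Z=9, O²⁻: 10 e⁻, Z=8. Li⁺ < Na⁺ (same group, period 2 vs 3); Na⁺ < F⁻ (isoelectronic, higher Z=11 is smaller); F⁻ < O²⁻ (both 10 e⁻, Z=9>8).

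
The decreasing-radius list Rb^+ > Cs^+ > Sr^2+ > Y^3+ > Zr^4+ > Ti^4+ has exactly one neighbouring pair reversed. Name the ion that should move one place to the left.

Cs^+

Scanning neighbour by neighbour, only Rb^+/Cs^+ violates a trend: same group and charge — period 5 sits above period 6, so Rb^+ is smaller. That makes Cs^+ the one sitting a position late relative to where it belongs.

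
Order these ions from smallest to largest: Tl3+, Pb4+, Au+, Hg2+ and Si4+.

Si4+ < Pb4+ < Tl3+ < Hg2+ < Au+

Si4+: 10 e⁻, Z=14, Pb4+: 78 e⁻, Z=82, Tl3+: 78 e⁻, Z=81, Hg2+: 78 e⁻, Z=80, Au+: 78 e⁻, Z=79. Si4+ < Pb4+ (same group, 3 shells fewer); Pb4+ < Tl3+ (both 78 e⁻, Z=82>81); Tl3+ < Hg2+ (both 78 e⁻, Z=81>80); Hg2+ < Au+ (isoelectronic, higher Z=80 is smaller).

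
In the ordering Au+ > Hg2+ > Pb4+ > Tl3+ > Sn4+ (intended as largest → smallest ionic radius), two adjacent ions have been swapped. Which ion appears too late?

Tl3+

Check each adjacent pair. Pb4+ and Tl3+ are reversed: they are isoelectronic (78 e⁻) and Pb has more protons than Tl (82 vs 81), making Pb4+ smaller. No other neighbouring pair contradicts the periodic trends, so Tl3+ is the ion listed too late.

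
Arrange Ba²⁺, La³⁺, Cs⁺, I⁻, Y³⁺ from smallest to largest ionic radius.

Y³⁺ < La³⁺ < Ba²⁺ < Cs⁺ < I⁻

Tabulating Z and e⁻: Y³⁺ (Z=39, 36 e⁻), La³⁺ (Z=57, 54 e⁻), Ba²⁺ (Z=56, 54 e⁻), Cs⁺ (Z=55, 54 e⁻), I⁻ (Z=53, 54 e⁻). Y³⁺ < La³⁺ (same group, 1 shell fewer); La³⁺ < Ba²⁺ (isoelectronic, higher Z=57 is smaller); Ba²⁺ < Cs⁺ (both 54 e⁻, Z=56>55); Cs⁺ < I⁻ (both 54 e⁻, Z=55>53).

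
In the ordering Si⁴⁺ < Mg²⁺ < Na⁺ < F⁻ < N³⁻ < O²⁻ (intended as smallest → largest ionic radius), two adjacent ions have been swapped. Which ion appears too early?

Check each adjacent pair. N³⁻ and O²⁻ are reversed: both have 10 electrons but Z(O)=8 > Z(N)=7, so O²⁻ should be the smaller of the two. No other neighbouring pair contradicts the periodic trends, so N³⁻ is the ion listed too early.

N³⁻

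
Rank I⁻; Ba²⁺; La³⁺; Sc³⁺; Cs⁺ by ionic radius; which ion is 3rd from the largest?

Sc³⁺ has 18 e⁻ (Z=21), La³⁺ has 54 e⁻ (Z=57), Ba²⁺ has 54 e⁻ (Z=56), Cs⁺ has 54 e⁻ (Z=55), I⁻ has 54 e⁻ (Z=53). Sc³⁺ < La³⁺ (same group, 2 shells fewer); La³⁺ < Ba²⁺ (isoelectronic, higher Z=57 is smaller); Ba²⁺ < Cs⁺ (isoelectronic, higher Z=56 is smaller); Cs⁺ < I⁻ (isoelectronic, higher Z=55 is smaller).
So the order is Sc³⁺ < La³⁺ < Ba²⁺ < Cs⁺ < I⁻; the 3rd-largest ion is Ba²⁺.

Ba²⁺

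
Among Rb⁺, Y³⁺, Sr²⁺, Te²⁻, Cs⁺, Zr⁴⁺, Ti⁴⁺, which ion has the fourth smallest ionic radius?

Sr²⁺

First list Z and electron count for each: Ti⁴⁺: 18 e⁻, Z=22, Zr⁴⁺: 36 e⁻, Z=40, Y³⁺: 36 e⁻, Z=39, Sr²⁺: 36 e⁻, Z=38, Rb⁺: 36 e⁻, Z=37, Cs⁺: 54 e⁻, Z=55, Te²⁻: 54 e⁻, Z=52. Ti⁴⁺ < Zr⁴⁺ (same group, period 4 vs 5); Zr⁴⁺ < Y³⁺ (both 36 e⁻, Z=40>39); Y³⁺ < Sr²⁺ (both 36 e⁻, Z=39>38); Sr²⁺ < Rb⁺ (both 36 e⁻, Z=38>37); Rb⁺ < Cs⁺ (same group, period 5 vs 6); Cs⁺ < Te²⁻ (isoelectronic, higher Z=55 is smaller).
That gives Ti⁴⁺ < Zr⁴⁺ < Y³⁺ < Sr²⁺ < Rb⁺ < Cs⁺ < Te²⁻. From the smallest end, number 4 is Sr²⁺.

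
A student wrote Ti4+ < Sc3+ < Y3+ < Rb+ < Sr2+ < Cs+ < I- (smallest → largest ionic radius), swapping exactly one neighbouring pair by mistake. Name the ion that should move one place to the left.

Check each adjacent pair. Rb+ and Sr2+ are reversed: both have 36 electrons but Z(Sr)=38 > Z(Rb)=37, so Sr2+ should be the smaller of the two. No other neighbouring pair contradicts the periodic trends, so Sr2+ is the ion listed too late.

Sr2+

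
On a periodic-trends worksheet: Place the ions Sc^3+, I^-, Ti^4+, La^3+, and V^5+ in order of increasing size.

V^5+ < Ti^4+ < Sc^3+ < La^3+ < I^-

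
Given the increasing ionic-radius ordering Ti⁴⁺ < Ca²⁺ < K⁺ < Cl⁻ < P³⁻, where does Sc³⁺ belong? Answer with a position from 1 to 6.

Isoelectronic series (18 e⁻ each). Size is set by nuclear charge: more protons means a smaller ion. Ti⁴⁺ (Z=22), Sc³⁺ (Z=21), Ca²⁺ (Z=20), K⁺ (Z=19), Cl⁻ (Z=17), P³⁻ (Z=15).
Merged order: Ti⁴⁺ < Sc³⁺ < Ca²⁺ < K⁺ < Cl⁻ < P³⁻ — Sc³⁺ is number 2.

2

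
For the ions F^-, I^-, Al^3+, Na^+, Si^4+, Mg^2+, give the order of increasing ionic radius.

First list Z and electron count for each: Si^4+: 10 e⁻, Z=14, Al^3+: 10 e⁻, Z=13, Mg^2+: 10 e⁻, Z=12, Na^+: 10 e⁻, Z=11, F^-: 10 e⁻, Z=9, I^-: 54 e⁻, Z=53. Si^4+ < Al^3+ (isoelectronic, higher Z=14 is smaller); Al^3+ < Mg^2+ (both 10 e⁻, Z=13>12); Mg^2+ < Na^+ (isoelectronic, higher Z=12 is smaller); Na^+ < F^- (isoelectronic, higher Z=11 is smaller); F^- < I^- (same group, period 2 vs 5).

Si^4+ < Al^3+ < Mg^2+ < Na^+ < F^- < I^-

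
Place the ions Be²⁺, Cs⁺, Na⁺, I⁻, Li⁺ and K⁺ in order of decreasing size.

I⁻ > Cs⁺ > K⁺ > Na⁺ > Li⁺ > Be²⁺

Work out protons and electrons: Be²⁺ has 2 e⁻ (Z=4), Li⁺ has 2 e⁻ (Z=3), Na⁺ has 10 e⁻ (Z=11), K⁺ has 18 e⁻ (Z=19), Cs⁺ has 54 e⁻ (Z=55), I⁻ has 54 e⁻ (Z=53). Be²⁺ < Li⁺ (both 2 e⁻, Z=4>3); Li⁺ < Na⁺ (same group, 1 shell fewer); Na⁺ < K⁺ (same group, 1 shell fewer); K⁺ < Cs⁺ (same group, 2 shells fewer); Cs⁺ < I⁻ (isoelectronic, higher Z=55 is smaller).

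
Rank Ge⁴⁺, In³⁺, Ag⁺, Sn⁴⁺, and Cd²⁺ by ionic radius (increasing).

Ge⁴⁺ < Sn⁴⁺ < In³⁺ < Cd²⁺ < Ag⁺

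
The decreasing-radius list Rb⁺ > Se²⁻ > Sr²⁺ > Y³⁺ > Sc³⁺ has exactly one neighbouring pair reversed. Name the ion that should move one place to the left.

Check each adjacent pair. Rb⁺ and Se²⁻ are reversed: Rb⁺ and Se²⁻ share 36 electrons; the higher nuclear charge on Rb (Z=37) contracts it more, so Rb⁺ < Se²⁻. No other neighbouring pair contradicts the periodic trends, so Se²⁻ is the ion listed too late.

Se²⁻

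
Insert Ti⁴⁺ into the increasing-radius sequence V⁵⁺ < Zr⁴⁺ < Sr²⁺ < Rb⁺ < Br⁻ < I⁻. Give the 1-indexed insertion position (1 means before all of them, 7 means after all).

2

Work out protons and electrons: V⁵⁺: 18 e⁻, Z=23, Ti⁴⁺: 18 e⁻, Z=22, Zr⁴⁺: 36 e⁻, Z=40, Sr²⁺: 36 e⁻, Z=38, Rb⁺: 36 e⁻, Z=37, Br⁻: 36 e⁻, Z=35, I⁻: 54 e⁻, Z=53. V⁵⁺ < Ti⁴⁺ (both 18 e⁻, Z=23>22); Ti⁴⁺ < Zr⁴⁺ (same group, 1 shell fewer); Zr⁴⁺ < Sr²⁺ (isoelectronic, higher Z=40 is smaller); Sr²⁺ < Rb⁺ (isoelectronic, higher Z=38 is smaller); Rb⁺ < Br⁻ (isoelectronic, higher Z=37 is smaller); Br⁻ < I⁻ (same group, 1 shell fewer).
The complete sequence is V⁵⁺ < Ti⁴⁺ < Zr⁴⁺ < Sr²⁺ < Rb⁺ < Br⁻ < I⁻. Ti⁴⁺ sits at position 2.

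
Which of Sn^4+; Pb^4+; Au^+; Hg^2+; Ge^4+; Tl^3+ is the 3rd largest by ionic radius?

First list Z and electron count for each: Ge^4+ has 28 e⁻ (Z=32), Sn^4+ has 46 e⁻ (Z=50), Pb^4+ has 78 e⁻ (Z=82), Tl^3+ has 78 e⁻ (Z=81), Hg^2+ has 78 e⁻ (Z=80), Au^+ has 78 e⁻ (Z=79). Ge^4+ < Sn^4+ (same group, 1 shell fewer); Sn^4+ < Pb^4+ (same group, 1 shell fewer); Pb^4+ < Tl^3+ (isoelectronic, higher Z=82 is smaller); Tl^3+ < Hg^2+ (both 78 e⁻, Z=81>80); Hg^2+ < Au^+ (isoelectronic, higher Z=80 is smaller).
Ordering: Ge^4+ < Sn^4+ < Pb^4+ < Tl^3+ < Hg^2+ < Au^+. The 3rd largest is Tl^3+.

Tl^3+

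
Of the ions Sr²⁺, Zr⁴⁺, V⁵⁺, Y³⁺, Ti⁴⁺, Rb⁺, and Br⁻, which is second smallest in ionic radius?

Ti⁴⁺

V⁵⁺ (Z=23, 18 e⁻), Ti⁴⁺ (Z=22, 18 e⁻), Zr⁴⁺ (Z=40, 36 e⁻), Y³⁺ (Z=39, 36 e⁻), Sr²⁺ (Z=38, 36 e⁻), Rb⁺ (Z=37, 36 e⁻), Br⁻ (Z=35, 36 e⁻). V⁵⁺ < Ti⁴⁺ (isoelectronic, higher Z=23 is smaller); Ti⁴⁺ < Zr⁴⁺ (same group, period 4 vs 5); Zr⁴⁺ < Y³⁺ (both 36 e⁻, Z=40>39); Y³⁺ < Sr²⁺ (both 36 e⁻, Z=39>38); Sr²⁺ < Rb⁺ (isoelectronic, higher Z=38 is smaller); Rb⁺ < Br⁻ (isoelectronic, higher Z=37 is smaller).
Ordering: V⁵⁺ < Ti⁴⁺ < Zr⁴⁺ < Y³⁺ < Sr²⁺ < Rb⁺ < Br⁻. The second smallest is Ti⁴⁺.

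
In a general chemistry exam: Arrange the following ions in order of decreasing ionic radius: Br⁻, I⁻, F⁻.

I⁻ > Br⁻ > F⁻

These ions sit in one column with identical charge. Each step down the periodic table adds a principal shell, increasing the radius.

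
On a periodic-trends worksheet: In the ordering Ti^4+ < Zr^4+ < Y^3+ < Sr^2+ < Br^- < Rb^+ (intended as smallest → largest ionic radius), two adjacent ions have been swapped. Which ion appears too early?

Br^-

Check each adjacent pair. Br^- and Rb^+ are reversed: they are isoelectronic (36 e⁻) and Rb has more protons than Br (37 vs 35), making Rb^+ smaller. No other neighbouring pair contradicts the periodic trends, so Br^- is the ion listed too early.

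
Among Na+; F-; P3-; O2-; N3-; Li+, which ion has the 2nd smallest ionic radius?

Electron counts and nuclear charges: Li+ has 2 e⁻ (Z=3), Na+ has 10 e⁻ (Z=11), F- has 10 e⁻ (Z=9), O2- has 10 e⁻ (Z=8), N3- has 10 e⁻ (Z=7), P3- has 18 e⁻ (Z=15). Li+ < Na+ (same group, period 2 vs 3); Na+ < F- (both 10 e⁻, Z=11>9); F- < O2- (both 10 e⁻, Z=9>8); O2- < N3- (isoelectronic, higher Z=8 is smaller); N3- < P3- (same group, 1 shell fewer).
Ordering: Li+ < Na+ < F- < O2- < N3- < P3-. The 2nd smallest is Na+.

Na+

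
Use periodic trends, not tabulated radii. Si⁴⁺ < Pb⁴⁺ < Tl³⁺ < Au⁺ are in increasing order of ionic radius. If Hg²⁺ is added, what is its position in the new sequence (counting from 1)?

Si⁴⁺ (Z=14, 10 e⁻), Pb⁴⁺ (Z=82, 78 e⁻), Tl³⁺ (Z=81, 78 e⁻), Hg²⁺ (Z=80, 78 e⁻), Au⁺ (Z=79, 78 e⁻). Si⁴⁺ < Pb⁴⁺ (same group, period 3 vs 6); Pb⁴⁺ < Tl³⁺ (isoelectronic, higher Z=82 is smaller); Tl³⁺ < Hg²⁺ (isoelectronic, higher Z=81 is smaller); Hg²⁺ < Au⁺ (both 78 e⁻, Z=80>79).
Merged order: Si⁴⁺ < Pb⁴⁺ < Tl³⁺ < Hg²⁺ < Au⁺ — Hg²⁺ is number 4.

4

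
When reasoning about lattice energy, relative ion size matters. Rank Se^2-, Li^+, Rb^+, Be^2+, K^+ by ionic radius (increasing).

Electron counts and nuclear charges: Be^2+ (Z=4, 2 e⁻), Li^+ (Z=3, 2 e⁻), K^+ (Z=19, 18 e⁻), Rb^+ (Z=37, 36 e⁻), Se^2- (Z=34, 36 e⁻). Be^2+ < Li^+ (both 2 e⁻, Z=4>3); Li^+ < K^+ (same group, period 2 vs 4); K^+ < Rb^+ (same group, 1 shell fewer); Rb^+ < Se^2- (both 36 e⁻, Z=37>34).

Be^2+ < Li^+ < K^+ < Rb^+ < Se^2-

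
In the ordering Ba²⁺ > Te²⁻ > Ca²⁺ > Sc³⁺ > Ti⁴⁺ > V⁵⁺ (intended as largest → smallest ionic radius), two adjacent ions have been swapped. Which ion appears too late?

The pair Ba²⁺, Te²⁻ is the wrong way round — both have 54 electrons but Z(Ba)=56 > Z(Te)=52, so Ba²⁺ should be the smaller of the two. All other adjacent pairs agree with periodic trends, so Te²⁻ is the misplaced ion.

Te²⁻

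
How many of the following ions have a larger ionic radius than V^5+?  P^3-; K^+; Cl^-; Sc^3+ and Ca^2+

5

Each ion has 18 electrons. The ranking follows nuclear charge in reverse — greater Z gives a smaller radius. V^5+ (Z=23), Sc^3+ (Z=21), Ca^2+ (Z=20), K^+ (Z=19), Cl^- (Z=17), P^3- (Z=15).
Overall: V^5+ < Sc^3+ < Ca^2+ < K^+ < Cl^- < P^3-. V^5+ has 0 below it and 5 above. That's 5.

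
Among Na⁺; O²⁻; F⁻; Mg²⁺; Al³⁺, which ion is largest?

O²⁻

Each ion has 10 electrons. The ranking follows nuclear charge in reverse — greater Z gives a smaller radius. Al³⁺ (Z=13), Mg²⁺ (Z=12), Na⁺ (Z=11), F⁻ (Z=9), O²⁻ (Z=8).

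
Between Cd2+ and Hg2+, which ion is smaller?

These ions sit in one column with identical charge. Each step down the periodic table adds a principal shell, increasing the radius.

Cd2+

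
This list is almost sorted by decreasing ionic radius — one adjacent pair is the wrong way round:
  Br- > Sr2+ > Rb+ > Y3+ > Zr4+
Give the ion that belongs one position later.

Sr2+

Compare adjacent ions: they are isoelectronic (36 e⁻) and Sr has more protons than Rb (38 vs 37), making Sr2+ smaller — yet in this decreasing list Sr2+ sits before Rb+. Nothing else is reversed, so Sr2+ should move one place to the right.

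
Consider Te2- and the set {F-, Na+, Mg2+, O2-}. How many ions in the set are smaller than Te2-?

Tabulating Z and e⁻: Mg2+ has 10 e⁻ (Z=12), Na+ has 10 e⁻ (Z=11), F- has 10 e⁻ (Z=9), O2- has 10 e⁻ (Z=8), Te2- has 54 e⁻ (Z=52). Mg2+ < Na+ (both 10 e⁻, Z=12>11); Na+ < F- (both 10 e⁻, Z=11>9); F- < O2- (isoelectronic, higher Z=9 is smaller); O2- < Te2- (same group, 3 shells fewer).
Placing each against Te2-: smaller — Mg2+, Na+, F-, O2-; larger — none. Count: 4.

4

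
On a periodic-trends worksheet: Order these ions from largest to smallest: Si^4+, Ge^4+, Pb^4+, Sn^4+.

These ions sit in one column with identical charge. Each step down the periodic table adds a principal shell, increasing the radius.

Pb^4+ > Sn^4+ > Ge^4+ > Si^4+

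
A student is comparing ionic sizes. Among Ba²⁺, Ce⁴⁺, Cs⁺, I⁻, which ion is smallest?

Ce⁴⁺

Each ion has 54 electrons. The ranking follows nuclear charge in reverse — greater Z gives a smaller radius. Ce⁴⁺ (Z=58), Ba²⁺ (Z=56), Cs⁺ (Z=55), I⁻ (Z=53).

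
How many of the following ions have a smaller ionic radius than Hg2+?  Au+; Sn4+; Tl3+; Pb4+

3

Tabulating Z and e⁻: Sn4+: 46 e⁻, Z=50, Pb4+: 78 e⁻, Z=82, Tl3+: 78 e⁻, Z=81, Hg2+: 78 e⁻, Z=80, Au+: 78 e⁻, Z=79. Sn4+ < Pb4+ (same group, 1 shell fewer); Pb4+ < Tl3+ (isoelectronic, higher Z=82 is smaller); Tl3+ < Hg2+ (both 78 e⁻, Z=81>80); Hg2+ < Au+ (both 78 e⁻, Z=80>79).
Placing each against Hg2+: smaller — Sn4+, Pb4+, Tl3+; larger — Au+. Count: 3.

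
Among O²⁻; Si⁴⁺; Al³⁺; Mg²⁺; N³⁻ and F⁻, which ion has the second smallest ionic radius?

These species are isoelectronic with 10 electrons. The only difference is the number of protons: Si⁴⁺ (Z=14), Al³⁺ (Z=13), Mg²⁺ (Z=12), F⁻ (Z=9), O²⁻ (Z=8), N³⁻ (Z=7). The strongest nuclear pull (Si⁴⁺) gives the smallest ion.
Ordering: Si⁴⁺ < Al³⁺ < Mg²⁺ < F⁻ < O²⁻ < N³⁻. The second smallest is Al³⁺.

Al³⁺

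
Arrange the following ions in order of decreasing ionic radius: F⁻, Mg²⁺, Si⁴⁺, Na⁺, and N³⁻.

N³⁻ > F⁻ > Na⁺ > Mg²⁺ > Si⁴⁺

All of these have 10 electrons (isoelectronic). With the same electron cloud, the ion with the most protons pulls it in tightest. Nuclear charges: Si⁴⁺ (Z=14), Mg²⁺ (Z=12), Na⁺ (Z=11), F⁻ (Z=9), N³⁻ (Z=7). Highest Z is smallest.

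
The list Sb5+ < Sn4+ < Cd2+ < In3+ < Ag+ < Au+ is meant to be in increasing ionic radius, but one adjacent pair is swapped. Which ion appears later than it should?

In3+

Check each adjacent pair. Cd2+ and In3+ are reversed: both have 46 electrons but Z(In)=49 > Z(Cd)=48, so In3+ should be the smaller of the two. No other neighbouring pair contradicts the periodic trends, so In3+ is the ion listed too late.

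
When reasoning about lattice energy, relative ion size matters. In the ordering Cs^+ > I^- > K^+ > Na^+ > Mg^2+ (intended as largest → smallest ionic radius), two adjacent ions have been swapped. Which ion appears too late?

Check each adjacent pair. Cs^+ and I^- are reversed: Cs^+ and I^- share 54 electrons; the higher nuclear charge on Cs (Z=55) contracts it more, so Cs^+ < I^-. No other neighbouring pair contradicts the periodic trends, so I^- is the ion listed too late.

I^-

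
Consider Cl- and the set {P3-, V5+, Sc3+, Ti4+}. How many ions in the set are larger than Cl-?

1

These species are isoelectronic with 18 electrons. The only difference is the number of protons: V5+ (Z=23), Ti4+ (Z=22), Sc3+ (Z=21), Cl- (Z=17), P3- (Z=15). The strongest nuclear pull (V5+) gives the smallest ion.
Ordering all of them (including Cl-) by radius gives V5+ < Ti4+ < Sc3+ < Cl- < P3-. So 1 is larger.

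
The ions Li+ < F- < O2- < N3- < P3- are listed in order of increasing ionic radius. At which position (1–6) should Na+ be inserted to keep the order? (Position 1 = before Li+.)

2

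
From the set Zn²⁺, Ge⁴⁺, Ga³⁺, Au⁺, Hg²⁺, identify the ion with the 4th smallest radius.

Ge⁴⁺: 28 e⁻, Z=32, Ga³⁺: 28 e⁻, Z=31, Zn²⁺: 28 e⁻, Z=30, Hg²⁺: 78 e⁻, Z=80, Au⁺: 78 e⁻, Z=79. Ge⁴⁺ < Ga³⁺ (isoelectronic, higher Z=32 is smaller); Ga³⁺ < Zn²⁺ (both 28 e⁻, Z=31>30); Zn²⁺ < Hg²⁺ (same group, period 4 vs 6); Hg²⁺ < Au⁺ (isoelectronic, higher Z=80 is smaller).
That gives Ge⁴⁺ < Ga³⁺ < Zn²⁺ < Hg²⁺ < Au⁺. From the smallest end, number 4 is Hg²⁺.

Hg²⁺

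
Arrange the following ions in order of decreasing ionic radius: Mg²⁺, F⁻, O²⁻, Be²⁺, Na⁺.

First list Z and electron count for each: Be²⁺ (Z=4, 2 e⁻), Mg²⁺ (Z=12, 10 e⁻), Na⁺ (Z=11, 10 e⁻), F⁻ (Z=9, 10 e⁻), O²⁻ (Z=8, 10 e⁻). Be²⁺ < Mg²⁺ (same group, 1 shell fewer); Mg²⁺ < Na⁺ (both 10 e⁻, Z=12>11); Na⁺ < F⁻ (isoelectronic, higher Z=11 is smaller); F⁻ < O²⁻ (both 10 e⁻, Z=9>8).

O²⁻ > F⁻ > Na⁺ > Mg²⁺ > Be²⁺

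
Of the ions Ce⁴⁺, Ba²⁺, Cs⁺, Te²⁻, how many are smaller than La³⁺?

1

Isoelectronic series (54 e⁻ each). Size is set by nuclear charge: more protons means a smaller ion. Ce⁴⁺ (Z=58), La³⁺ (Z=57), Ba²⁺ (Z=56), Cs⁺ (Z=55), Te²⁻ (Z=52).
Relative to La³⁺, the ions that are smaller are Ce⁴⁺. Count: 1.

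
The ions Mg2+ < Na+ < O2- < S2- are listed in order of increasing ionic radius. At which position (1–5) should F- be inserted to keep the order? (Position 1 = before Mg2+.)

First list Z and electron count for each: Mg2+ (Z=12, 10 e⁻), Na+ (Z=11, 10 e⁻), F- (Z=9, 10 e⁻), O2- (Z=8, 10 e⁻), S2- (Z=16, 18 e⁻). Mg2+ < Na+ (both 10 e⁻, Z=12>11); Na+ < F- (both 10 e⁻, Z=11>9); F- < O2- (isoelectronic, higher Z=9 is smaller); O2- < S2- (same group, period 2 vs 3).
Putting F- in gives Mg2+ < Na+ < F- < O2- < S2-; it lands at slot 3.

3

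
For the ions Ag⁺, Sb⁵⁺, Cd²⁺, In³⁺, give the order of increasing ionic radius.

Sb⁵⁺ < In³⁺ < Cd²⁺ < Ag⁺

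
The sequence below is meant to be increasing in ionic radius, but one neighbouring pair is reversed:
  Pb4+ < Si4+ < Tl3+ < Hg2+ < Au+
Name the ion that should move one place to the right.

Pb4+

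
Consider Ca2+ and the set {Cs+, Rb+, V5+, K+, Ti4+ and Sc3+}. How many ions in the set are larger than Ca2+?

Work out protons and electrons: V5+ has 18 e⁻ (Z=23), Ti4+ has 18 e⁻ (Z=22), Sc3+ has 18 e⁻ (Z=21), Ca2+ has 18 e⁻ (Z=20), K+ has 18 e⁻ (Z=19), Rb+ has 36 e⁻ (Z=37), Cs+ has 54 e⁻ (Z=55). V5+ < Ti4+ (isoelectronic, higher Z=23 is smaller); Ti4+ < Sc3+ (both 18 e⁻, Z=22>21); Sc3+ < Ca2+ (isoelectronic, higher Z=21 is smaller); Ca2+ < K+ (isoelectronic, higher Z=20 is smaller); K+ < Rb+ (same group, period 4 vs 5); Rb+ < Cs+ (same group, period 5 vs 6).
Ordering all of them (including Ca2+) by radius gives V5+ < Ti4+ < Sc3+ < Ca2+ < K+ < Rb+ < Cs+. So 3 are larger.

3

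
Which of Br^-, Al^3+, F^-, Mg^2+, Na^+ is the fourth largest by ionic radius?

Mg^2+

Tabulating Z and e⁻: Al^3+ has 10 e⁻ (Z=13), Mg^2+ has 10 e⁻ (Z=12), Na^+ has 10 e⁻ (Z=11), F^- has 10 e⁻ (Z=9), Br^- has 36 e⁻ (Z=35). Al^3+ < Mg^2+ (isoelectronic, higher Z=13 is smaller); Mg^2+ < Na^+ (isoelectronic, higher Z=12 is smaller); Na^+ < F^- (isoelectronic, higher Z=11 is smaller); F^- < Br^- (same group, 2 shells fewer).
Ordering: Al^3+ < Mg^2+ < Na^+ < F^- < Br^-. The fourth largest is Mg^2+.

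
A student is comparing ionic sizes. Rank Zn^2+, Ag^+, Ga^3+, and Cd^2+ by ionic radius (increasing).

Work out protons and electrons: Ga^3+ (Z=31, 28 e⁻), Zn^2+ (Z=30, 28 e⁻), Cd^2+ (Z=48, 46 e⁻), Ag^+ (Z=47, 46 e⁻). Ga^3+ < Zn^2+ (both 28 e⁻, Z=31>30); Zn^2+ < Cd^2+ (same group, period 4 vs 5); Cd^2+ < Ag^+ (both 46 e⁻, Z=48>47).

Ga^3+ < Zn^2+ < Cd^2+ < Ag^+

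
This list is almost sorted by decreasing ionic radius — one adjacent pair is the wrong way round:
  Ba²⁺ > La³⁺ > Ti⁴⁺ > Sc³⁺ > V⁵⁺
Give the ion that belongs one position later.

Check each adjacent pair. Ti⁴⁺ and Sc³⁺ are reversed: both have 18 electrons but Z(Ti)=22 > Z(Sc)=21, so Ti⁴⁺ should be the smaller of the two. No other neighbouring pair contradicts the periodic trends, so Ti⁴⁺ is the ion listed too early.

Ti⁴⁺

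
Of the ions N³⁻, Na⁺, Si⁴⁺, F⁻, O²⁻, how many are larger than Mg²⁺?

4

These species are isoelectronic with 10 electrons. The only difference is the number of protons: Si⁴⁺ (Z=14), Mg²⁺ (Z=12), Na⁺ (Z=11), F⁻ (Z=9), O²⁻ (Z=8), N³⁻ (Z=7). The strongest nuclear pull (Si⁴⁺) gives the smallest ion.
Ordering all of them (including Mg²⁺) by radius gives Si⁴⁺ < Mg²⁺ < Na⁺ < F⁻ < O²⁻ < N³⁻. That's 4.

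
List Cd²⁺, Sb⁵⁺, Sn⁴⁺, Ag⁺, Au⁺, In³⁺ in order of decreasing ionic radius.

Au⁺ > Ag⁺ > Cd²⁺ > In³⁺ > Sn⁴⁺ > Sb⁵⁺

Work out protons and electrons: Sb⁵⁺ has 46 e⁻ (Z=51), Sn⁴⁺ has 46 e⁻ (Z=50), In³⁺ has 46 e⁻ (Z=49), Cd²⁺ has 46 e⁻ (Z=48), Ag⁺ has 46 e⁻ (Z=47), Au⁺ has 78 e⁻ (Z=79). Sb⁵⁺ < Sn⁴⁺ (both 46 e⁻, Z=51>50); Sn⁴⁺ < In³⁺ (both 46 e⁻, Z=50>49); In³⁺ < Cd²⁺ (both 46 e⁻, Z=49>48); Cd²⁺ < Ag⁺ (both 46 e⁻, Z=48>47); Ag⁺ < Au⁺ (same group, period 5 vs 6).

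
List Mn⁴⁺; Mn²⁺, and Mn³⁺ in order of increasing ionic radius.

Mn⁴⁺ < Mn³⁺ < Mn²⁺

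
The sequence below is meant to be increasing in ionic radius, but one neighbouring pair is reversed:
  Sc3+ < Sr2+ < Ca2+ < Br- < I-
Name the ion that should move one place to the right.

Scanning neighbour by neighbour, only Sr2+/Ca2+ violates a trend: same group and charge — period 4 sits above period 5, so Ca2+ is smaller. That makes Sr2+ the one sitting a position early relative to where it belongs.

Sr2+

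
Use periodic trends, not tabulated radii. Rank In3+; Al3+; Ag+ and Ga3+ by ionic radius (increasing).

Al3+ < Ga3+ < In3+ < Ag+

First list Z and electron count for each: Al3+ (Z=13, 10 e⁻), Ga3+ (Z=31, 28 e⁻), In3+ (Z=49, 46 e⁻), Ag+ (Z=47, 46 e⁻). Al3+ < Ga3+ (same group, 1 shell fewer); Ga3+ < In3+ (same group, period 4 vs 5); In3+ < Ag+ (isoelectronic, higher Z=49 is smaller).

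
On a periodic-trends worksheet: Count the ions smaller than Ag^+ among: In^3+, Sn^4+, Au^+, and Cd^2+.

Sn^4+: 46 e⁻, Z=50, In^3+: 46 e⁻, Z=49, Cd^2+: 46 e⁻, Z=48, Ag^+: 46 e⁻, Z=47, Au^+: 78 e⁻, Z=79. Sn^4+ < In^3+ (both 46 e⁻, Z=50>49); In^3+ < Cd^2+ (isoelectronic, higher Z=49 is smaller); Cd^2+ < Ag^+ (both 46 e⁻, Z=48>47); Ag^+ < Au^+ (same group, period 5 vs 6).
Overall: Sn^4+ < In^3+ < Cd^2+ < Ag^+ < Au^+. Ag^+ has 3 below it and 1 above. That's 3.

3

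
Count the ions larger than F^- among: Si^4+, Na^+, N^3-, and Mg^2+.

1

Each ion has 10 electrons. The ranking follows nuclear charge in reverse — greater Z gives a smaller radius. Si^4+ (Z=14), Mg^2+ (Z=12), Na^+ (Z=11), F^- (Z=9), N^3- (Z=7).
Ordering all of them (including F^-) by radius gives Si^4+ < Mg^2+ < Na^+ < F^- < N^3-. So 1 is larger.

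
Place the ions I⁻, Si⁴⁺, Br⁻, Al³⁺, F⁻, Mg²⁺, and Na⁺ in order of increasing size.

First list Z and electron count for each: Si⁴⁺ (Z=14, 10 e⁻), Al³⁺ (Z=13, 10 e⁻), Mg²⁺ (Z=12, 10 e⁻), Na⁺ (Z=11, 10 e⁻), F⁻ (Z=9, 10 e⁻), Br⁻ (Z=35, 36 e⁻), I⁻ (Z=53, 54 e⁻). Si⁴⁺ < Al³⁺ (both 10 e⁻, Z=14>13); Al³⁺ < Mg²⁺ (both 10 e⁻, Z=13>12); Mg²⁺ < Na⁺ (isoelectronic, higher Z=12 is smaller); Na⁺ < F⁻ (both 10 e⁻, Z=11>9); F⁻ < Br⁻ (same group, 2 shells fewer); Br⁻ < I⁻ (same group, 1 shell fewer).

Si⁴⁺ < Al³⁺ < Mg²⁺ < Na⁺ < F⁻ < Br⁻ < I⁻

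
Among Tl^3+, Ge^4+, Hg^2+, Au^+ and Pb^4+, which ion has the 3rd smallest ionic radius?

Tl^3+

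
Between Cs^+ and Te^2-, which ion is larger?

Te^2-

Isoelectronic series (54 e⁻ each). Size is set by nuclear charge: more protons means a smaller ion. Cs^+ (Z=55), Te^2- (Z=52).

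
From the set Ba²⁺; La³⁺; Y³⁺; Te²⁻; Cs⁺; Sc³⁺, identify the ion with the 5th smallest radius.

Sc³⁺: 18 e⁻, Z=21, Y³⁺: 36 e⁻, Z=39, La³⁺: 54 e⁻, Z=57, Ba²⁺: 54 e⁻, Z=56, Cs⁺: 54 e⁻, Z=55, Te²⁻: 54 e⁻, Z=52. Sc³⁺ < Y³⁺ (same group, 1 shell fewer); Y³⁺ < La³⁺ (same group, 1 shell fewer); La³⁺ < Ba²⁺ (isoelectronic, higher Z=57 is smaller); Ba²⁺ < Cs⁺ (isoelectronic, higher Z=56 is smaller); Cs⁺ < Te²⁻ (both 54 e⁻, Z=55>52).
Ordering: Sc³⁺ < Y³⁺ < La³⁺ < Ba²⁺ < Cs⁺ < Te²⁻. The 5th smallest is Cs⁺.

Cs⁺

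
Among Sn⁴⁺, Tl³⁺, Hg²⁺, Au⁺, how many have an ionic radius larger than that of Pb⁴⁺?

3

Sn⁴⁺ has 46 e⁻ (Z=50), Pb⁴⁺ has 78 e⁻ (Z=82), Tl³⁺ has 78 e⁻ (Z=81), Hg²⁺ has 78 e⁻ (Z=80), Au⁺ has 78 e⁻ (Z=79). Sn⁴⁺ < Pb⁴⁺ (same group, 1 shell fewer); Pb⁴⁺ < Tl³⁺ (both 78 e⁻, Z=82>81); Tl³⁺ < Hg²⁺ (isoelectronic, higher Z=81 is smaller); Hg²⁺ < Au⁺ (isoelectronic, higher Z=80 is smaller).
Placing each against Pb⁴⁺: smaller — Sn⁴⁺; larger — Tl³⁺, Hg²⁺, Au⁺. So 3 are larger.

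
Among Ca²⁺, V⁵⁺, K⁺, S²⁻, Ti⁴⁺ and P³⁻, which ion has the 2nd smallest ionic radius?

Ti⁴⁺

These species are isoelectronic with 18 electrons. The only difference is the number of protons: V⁵⁺ (Z=23), Ti⁴⁺ (Z=22), Ca²⁺ (Z=20), K⁺ (Z=19), S²⁻ (Z=16), P³⁻ (Z=15). The strongest nuclear pull (V⁵⁺) gives the smallest ion.
Ordering: V⁵⁺ < Ti⁴⁺ < Ca²⁺ < K⁺ < S²⁻ < P³⁻. The 2nd smallest is Ti⁴⁺.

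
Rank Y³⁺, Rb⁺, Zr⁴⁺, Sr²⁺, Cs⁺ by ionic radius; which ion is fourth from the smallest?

Rb⁺

Tabulating Z and e⁻: Zr⁴⁺ has 36 e⁻ (Z=40), Y³⁺ has 36 e⁻ (Z=39), Sr²⁺ has 36 e⁻ (Z=38), Rb⁺ has 36 e⁻ (Z=37), Cs⁺ has 54 e⁻ (Z=55). Zr⁴⁺ < Y³⁺ (isoelectronic, higher Z=40 is smaller); Y³⁺ < Sr²⁺ (isoelectronic, higher Z=39 is smaller); Sr²⁺ < Rb⁺ (both 36 e⁻, Z=38>37); Rb⁺ < Cs⁺ (same group, period 5 vs 6).
That gives Zr⁴⁺ < Y³⁺ < Sr²⁺ < Rb⁺ < Cs⁺. From the smallest end, number 4 is Rb⁺.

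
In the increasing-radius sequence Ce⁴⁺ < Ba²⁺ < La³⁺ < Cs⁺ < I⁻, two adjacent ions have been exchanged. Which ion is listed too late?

La³⁺

Check each adjacent pair. Ba²⁺ and La³⁺ are reversed: both have 54 electrons but Z(La)=57 > Z(Ba)=56, so La³⁺ should be the smaller of the two. No other neighbouring pair contradicts the periodic trends, so La³⁺ is the ion listed too late.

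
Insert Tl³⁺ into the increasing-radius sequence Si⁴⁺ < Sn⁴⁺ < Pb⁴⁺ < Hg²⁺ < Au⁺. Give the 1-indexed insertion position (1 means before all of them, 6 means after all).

4

Work out protons and electrons: Si⁴⁺ has 10 e⁻ (Z=14), Sn⁴⁺ has 46 e⁻ (Z=50), Pb⁴⁺ has 78 e⁻ (Z=82), Tl³⁺ has 78 e⁻ (Z=81), Hg²⁺ has 78 e⁻ (Z=80), Au⁺ has 78 e⁻ (Z=79). Si⁴⁺ < Sn⁴⁺ (same group, period 3 vs 5); Sn⁴⁺ < Pb⁴⁺ (same group, 1 shell fewer); Pb⁴⁺ < Tl³⁺ (isoelectronic, higher Z=82 is smaller); Tl³⁺ < Hg²⁺ (both 78 e⁻, Z=81>80); Hg²⁺ < Au⁺ (isoelectronic, higher Z=80 is smaller).
Putting Tl³⁺ in gives Si⁴⁺ < Sn⁴⁺ < Pb⁴⁺ < Tl³⁺ < Hg²⁺ < Au⁺; it lands at slot 4.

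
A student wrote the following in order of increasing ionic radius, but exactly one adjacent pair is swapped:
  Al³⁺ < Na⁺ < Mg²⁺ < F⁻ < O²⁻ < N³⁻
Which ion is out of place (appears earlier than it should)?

Na⁺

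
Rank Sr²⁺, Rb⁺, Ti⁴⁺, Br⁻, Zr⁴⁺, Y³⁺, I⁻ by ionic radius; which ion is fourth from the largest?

Sr²⁺

Tabulating Z and e⁻: Ti⁴⁺: 18 e⁻, Z=22, Zr⁴⁺: 36 e⁻, Z=40, Y³⁺: 36 e⁻, Z=39, Sr²⁺: 36 e⁻, Z=38, Rb⁺: 36 e⁻, Z=37, Br⁻: 36 e⁻, Z=35, I⁻: 54 e⁻, Z=53. Ti⁴⁺ < Zr⁴⁺ (same group, 1 shell fewer); Zr⁴⁺ < Y³⁺ (both 36 e⁻, Z=40>39); Y³⁺ < Sr²⁺ (both 36 e⁻, Z=39>38); Sr²⁺ < Rb⁺ (both 36 e⁻, Z=38>37); Rb⁺ < Br⁻ (isoelectronic, higher Z=37 is smaller); Br⁻ < I⁻ (same group, 1 shell fewer).
So the order is Ti⁴⁺ < Zr⁴⁺ < Y³⁺ < Sr²⁺ < Rb⁺ < Br⁻ < I⁻; the 4th-largest ion is Sr²⁺.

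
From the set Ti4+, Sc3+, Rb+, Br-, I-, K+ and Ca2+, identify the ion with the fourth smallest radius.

Ti4+ has 18 e⁻ (Z=22), Sc3+ has 18 e⁻ (Z=21), Ca2+ has 18 e⁻ (Z=20), K+ has 18 e⁻ (Z=19), Rb+ has 36 e⁻ (Z=37), Br- has 36 e⁻ (Z=35), I- has 54 e⁻ (Z=53). Ti4+ < Sc3+ (both 18 e⁻, Z=22>21); Sc3+ < Ca2+ (both 18 e⁻, Z=21>20); Ca2+ < K+ (both 18 e⁻, Z=20>19); K+ < Rb+ (same group, period 4 vs 5); Rb+ < Br- (isoelectronic, higher Z=37 is smaller); Br- < I- (same group, period 4 vs 5).
So the order is Ti4+ < Sc3+ < Ca2+ < K+ < Rb+ < Br- < I-; the 4th-smallest ion is K+.

K+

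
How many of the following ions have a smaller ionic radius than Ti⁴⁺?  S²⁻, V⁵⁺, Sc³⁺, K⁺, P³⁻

1

Isoelectronic series (18 e⁻ each). Size is set by nuclear charge: more protons means a smaller ion. V⁵⁺ (Z=23), Ti⁴⁺ (Z=22), Sc³⁺ (Z=21), K⁺ (Z=19), S²⁻ (Z=16), P³⁻ (Z=15).
Placing each against Ti⁴⁺: smaller — V⁵⁺; larger — Sc³⁺, K⁺, S²⁻, P³⁻. Count: 1.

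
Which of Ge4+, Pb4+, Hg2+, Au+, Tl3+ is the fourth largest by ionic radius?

Pb4+

Work out protons and electrons: Ge4+: 28 e⁻, Z=32, Pb4+: 78 e⁻, Z=82, Tl3+: 78 e⁻, Z=81, Hg2+: 78 e⁻, Z=80, Au+: 78 e⁻, Z=79. Ge4+ < Pb4+ (same group, period 4 vs 6); Pb4+ < Tl3+ (both 78 e⁻, Z=82>81); Tl3+ < Hg2+ (isoelectronic, higher Z=81 is smaller); Hg2+ < Au+ (both 78 e⁻, Z=80>79).
So the order is Ge4+ < Pb4+ < Tl3+ < Hg2+ < Au+; the 4th-largest ion is Pb4+.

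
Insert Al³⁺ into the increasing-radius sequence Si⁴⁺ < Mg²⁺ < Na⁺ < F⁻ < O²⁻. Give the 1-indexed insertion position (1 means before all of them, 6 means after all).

Each ion has 10 electrons. The ranking follows nuclear charge in reverse — greater Z gives a smaller radius. Si⁴⁺ (Z=14), Al³⁺ (Z=13), Mg²⁺ (Z=12), Na⁺ (Z=11), F⁻ (Z=9), O²⁻ (Z=8).
With Al³⁺ included the full order is Si⁴⁺ < Al³⁺ < Mg²⁺ < Na⁺ < F⁻ < O²⁻, so it takes position 2.

2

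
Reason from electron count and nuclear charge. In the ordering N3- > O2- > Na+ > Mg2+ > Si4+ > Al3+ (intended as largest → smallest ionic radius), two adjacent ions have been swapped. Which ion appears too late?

Al3+

Scanning neighbour by neighbour, only Si4+/Al3+ violates a trend: Si4+ and Al3+ share 10 electrons; the higher nuclear charge on Si (Z=14) contracts it more, so Si4+ < Al3+. That makes Al3+ the one sitting a position late relative to where it belongs.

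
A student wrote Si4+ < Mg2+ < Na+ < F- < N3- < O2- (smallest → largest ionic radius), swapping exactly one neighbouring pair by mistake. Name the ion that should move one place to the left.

O2-

Check each adjacent pair. N3- and O2- are reversed: they are isoelectronic (10 e⁻) and O has more protons than N (8 vs 7), making O2- smaller. No other neighbouring pair contradicts the periodic trends, so O2- is the ion listed too late.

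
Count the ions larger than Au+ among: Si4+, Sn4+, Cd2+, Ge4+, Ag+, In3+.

Electron counts and nuclear charges: Si4+: 10 e⁻, Z=14, Ge4+: 28 e⁻, Z=32, Sn4+: 46 e⁻, Z=50, In3+: 46 e⁻, Z=49, Cd2+: 46 e⁻, Z=48, Ag+: 46 e⁻, Z=47, Au+: 78 e⁻, Z=79. Si4+ < Ge4+ (same group, 1 shell fewer); Ge4+ < Sn4+ (same group, period 4 vs 5); Sn4+ < In3+ (both 46 e⁻, Z=50>49); In3+ < Cd2+ (both 46 e⁻, Z=49>48); Cd2+ < Ag+ (isoelectronic, higher Z=48 is smaller); Ag+ < Au+ (same group, 1 shell fewer).
Relative to Au+, the ions that are larger are none. That's 0.

0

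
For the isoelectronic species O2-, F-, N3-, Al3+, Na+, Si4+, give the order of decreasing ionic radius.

All of these have 10 electrons (isoelectronic). With the same electron cloud, the ion with the most protons pulls it in tightest. Nuclear charges: Si4+ (Z=14), Al3+ (Z=13), Na+ (Z=11), F- (Z=9), O2- (Z=8), N3- (Z=7). Highest Z is smallest.

N3- > O2- > F- > Na+ > Al3+ > Si4+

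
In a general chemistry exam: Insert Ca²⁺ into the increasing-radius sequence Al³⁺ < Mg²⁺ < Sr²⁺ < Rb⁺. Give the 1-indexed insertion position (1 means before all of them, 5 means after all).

3

Electron counts and nuclear charges: Al³⁺: 10 e⁻, Z=13, Mg²⁺: 10 e⁻, Z=12, Ca²⁺: 18 e⁻, Z=20, Sr²⁺: 36 e⁻, Z=38, Rb⁺: 36 e⁻, Z=37. Al³⁺ < Mg²⁺ (both 10 e⁻, Z=13>12); Mg²⁺ < Ca²⁺ (same group, period 3 vs 4); Ca²⁺ < Sr²⁺ (same group, period 4 vs 5); Sr²⁺ < Rb⁺ (isoelectronic, higher Z=38 is smaller).
Merged order: Al³⁺ < Mg²⁺ < Ca²⁺ < Sr²⁺ < Rb⁺ — Ca²⁺ is number 3.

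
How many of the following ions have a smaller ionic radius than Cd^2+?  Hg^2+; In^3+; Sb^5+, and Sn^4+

Sb^5+ (Z=51, 46 e⁻), Sn^4+ (Z=50, 46 e⁻), In^3+ (Z=49, 46 e⁻), Cd^2+ (Z=48, 46 e⁻), Hg^2+ (Z=80, 78 e⁻). Sb^5+ < Sn^4+ (isoelectronic, higher Z=51 is smaller); Sn^4+ < In^3+ (both 46 e⁻, Z=50>49); In^3+ < Cd^2+ (isoelectronic, higher Z=49 is smaller); Cd^2+ < Hg^2+ (same group, 1 shell fewer).
Overall: Sb^5+ < Sn^4+ < In^3+ < Cd^2+ < Hg^2+. Cd^2+ has 3 below it and 1 above. That's 3.

3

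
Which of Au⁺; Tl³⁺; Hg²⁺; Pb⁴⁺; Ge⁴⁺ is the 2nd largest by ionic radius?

Hg²⁺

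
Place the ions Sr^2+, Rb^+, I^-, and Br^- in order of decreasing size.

Work out protons and electrons: Sr^2+: 36 e⁻, Z=38, Rb^+: 36 e⁻, Z=37, Br^-: 36 e⁻, Z=35, I^-: 54 e⁻, Z=53. Sr^2+ < Rb^+ (isoelectronic, higher Z=38 is smaller); Rb^+ < Br^- (both 36 e⁻, Z=37>35); Br^- < I^- (same group, 1 shell fewer).

I^- > Br^- > Rb^+ > Sr^2+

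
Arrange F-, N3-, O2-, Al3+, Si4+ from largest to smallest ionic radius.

N3- > O2- > F- > Al3+ > Si4+

These species are isoelectronic with 10 electrons. The only difference is the number of protons: Si4+ (Z=14), Al3+ (Z=13), F- (Z=9), O2- (Z=8), N3- (Z=7). The strongest nuclear pull (Si4+) gives the smallest ion.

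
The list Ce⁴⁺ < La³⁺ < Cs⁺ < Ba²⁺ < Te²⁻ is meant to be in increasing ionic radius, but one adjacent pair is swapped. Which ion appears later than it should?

Ba²⁺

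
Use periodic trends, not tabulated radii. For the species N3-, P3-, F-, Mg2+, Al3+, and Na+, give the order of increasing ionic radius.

Al3+ < Mg2+ < Na+ < F- < N3- < P3-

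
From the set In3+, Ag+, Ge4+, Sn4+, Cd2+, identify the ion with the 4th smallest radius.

Cd2+

Tabulating Z and e⁻: Ge4+: 28 e⁻, Z=32, Sn4+: 46 e⁻, Z=50, In3+: 46 e⁻, Z=49, Cd2+: 46 e⁻, Z=48, Ag+: 46 e⁻, Z=47. Ge4+ < Sn4+ (same group, 1 shell fewer); Sn4+ < In3+ (both 46 e⁻, Z=50>49); In3+ < Cd2+ (isoelectronic, higher Z=49 is smaller); Cd2+ < Ag+ (both 46 e⁻, Z=48>47).
Ordering: Ge4+ < Sn4+ < In3+ < Cd2+ < Ag+. The 4th smallest is Cd2+.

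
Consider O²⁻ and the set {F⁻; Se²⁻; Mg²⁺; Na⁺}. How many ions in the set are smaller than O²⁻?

First list Z and electron count for each: Mg²⁺ (Z=12, 10 e⁻), Na⁺ (Z=11, 10 e⁻), F⁻ (Z=9, 10 e⁻), O²⁻ (Z=8, 10 e⁻), Se²⁻ (Z=34, 36 e⁻). Mg²⁺ < Na⁺ (both 10 e⁻, Z=12>11); Na⁺ < F⁻ (both 10 e⁻, Z=11>9); F⁻ < O²⁻ (both 10 e⁻, Z=9>8); O²⁻ < Se²⁻ (same group, period 2 vs 4).
Relative to O²⁻, the ions that are smaller are Mg²⁺, Na⁺, F⁻. So 3 are smaller.

3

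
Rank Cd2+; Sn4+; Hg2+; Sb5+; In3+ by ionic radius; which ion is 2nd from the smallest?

Sn4+

Sb5+ (Z=51, 46 e⁻), Sn4+ (Z=50, 46 e⁻), In3+ (Z=49, 46 e⁻), Cd2+ (Z=48, 46 e⁻), Hg2+ (Z=80, 78 e⁻). Sb5+ < Sn4+ (both 46 e⁻, Z=51>50); Sn4+ < In3+ (isoelectronic, higher Z=50 is smaller); In3+ < Cd2+ (isoelectronic, higher Z=49 is smaller); Cd2+ < Hg2+ (same group, 1 shell fewer).
That gives Sb5+ < Sn4+ < In3+ < Cd2+ < Hg2+. From the smallest end, number 2 is Sn4+.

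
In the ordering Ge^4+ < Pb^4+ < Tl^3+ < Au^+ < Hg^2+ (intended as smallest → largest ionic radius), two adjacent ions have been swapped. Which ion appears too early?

Au^+

Compare adjacent ions: Hg^2+ and Au^+ share 78 electrons; the higher nuclear charge on Hg (Z=80) contracts it more, so Hg^2+ < Au^+ — yet in this increasing list Au^+ sits before Hg^2+. Nothing else is reversed, so Au^+ should move one place to the right.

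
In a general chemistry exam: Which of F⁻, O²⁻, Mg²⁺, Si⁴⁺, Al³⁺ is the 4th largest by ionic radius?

Al³⁺

These species are isoelectronic with 10 electrons. The only difference is the number of protons: Si⁴⁺ (Z=14), Al³⁺ (Z=13), Mg²⁺ (Z=12), F⁻ (Z=9), O²⁻ (Z=8). The strongest nuclear pull (Si⁴⁺) gives the smallest ion.
Full ascending order: Si⁴⁺ < Al³⁺ < Mg²⁺ < F⁻ < O²⁻. Counting from the largest, position 4 is Al³⁺.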